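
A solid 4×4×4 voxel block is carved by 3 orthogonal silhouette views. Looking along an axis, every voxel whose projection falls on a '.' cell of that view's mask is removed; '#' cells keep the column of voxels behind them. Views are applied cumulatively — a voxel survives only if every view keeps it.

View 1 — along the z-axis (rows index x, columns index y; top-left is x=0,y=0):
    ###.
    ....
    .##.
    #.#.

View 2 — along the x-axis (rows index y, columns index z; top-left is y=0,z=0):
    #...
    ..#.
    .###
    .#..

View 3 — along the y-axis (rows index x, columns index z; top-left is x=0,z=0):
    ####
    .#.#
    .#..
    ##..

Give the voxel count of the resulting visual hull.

|visual hull| = 8

start: 4×4×4 = 64 voxels
after view 1 [z-axis, 7 of 16 cells solid] → remaining = 28
after view 2 [x-axis, 6 of 16 cells solid] → remaining = 13
after view 3 [y-axis, 9 of 16 cells solid] → remaining = 8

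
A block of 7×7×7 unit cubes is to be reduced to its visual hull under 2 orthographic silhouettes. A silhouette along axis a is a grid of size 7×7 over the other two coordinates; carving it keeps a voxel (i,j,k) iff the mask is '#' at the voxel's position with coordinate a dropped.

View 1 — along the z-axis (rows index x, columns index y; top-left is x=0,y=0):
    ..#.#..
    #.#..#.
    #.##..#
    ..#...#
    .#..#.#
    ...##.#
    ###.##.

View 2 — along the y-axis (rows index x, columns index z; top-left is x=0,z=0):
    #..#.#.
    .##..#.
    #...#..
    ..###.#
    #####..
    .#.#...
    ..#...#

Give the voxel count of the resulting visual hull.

full grid |V| = 343
  1. axis=2 (XY plane), |mask|=22  ⇒  voxels=154
  2. axis=1 (XZ plane), |mask|=21  ⇒  voxels=62

62 voxels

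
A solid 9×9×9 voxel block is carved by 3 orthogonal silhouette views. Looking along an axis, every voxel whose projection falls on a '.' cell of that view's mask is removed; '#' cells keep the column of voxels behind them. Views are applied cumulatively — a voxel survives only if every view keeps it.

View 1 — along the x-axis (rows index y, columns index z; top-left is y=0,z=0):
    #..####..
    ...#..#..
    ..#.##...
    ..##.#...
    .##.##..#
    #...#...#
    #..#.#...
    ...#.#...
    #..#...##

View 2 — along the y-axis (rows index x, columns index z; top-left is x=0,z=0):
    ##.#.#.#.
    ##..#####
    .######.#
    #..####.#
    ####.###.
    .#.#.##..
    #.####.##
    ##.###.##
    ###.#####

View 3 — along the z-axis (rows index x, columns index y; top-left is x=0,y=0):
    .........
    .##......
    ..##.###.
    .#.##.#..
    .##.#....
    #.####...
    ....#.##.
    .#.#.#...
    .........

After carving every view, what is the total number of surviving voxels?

|visual hull| = 55

full grid |V| = 729
[1] x-view keeps 30 columns → grid now 270
[2] y-view keeps 58 columns → grid now 203
[3] z-view keeps 25 columns → grid now 55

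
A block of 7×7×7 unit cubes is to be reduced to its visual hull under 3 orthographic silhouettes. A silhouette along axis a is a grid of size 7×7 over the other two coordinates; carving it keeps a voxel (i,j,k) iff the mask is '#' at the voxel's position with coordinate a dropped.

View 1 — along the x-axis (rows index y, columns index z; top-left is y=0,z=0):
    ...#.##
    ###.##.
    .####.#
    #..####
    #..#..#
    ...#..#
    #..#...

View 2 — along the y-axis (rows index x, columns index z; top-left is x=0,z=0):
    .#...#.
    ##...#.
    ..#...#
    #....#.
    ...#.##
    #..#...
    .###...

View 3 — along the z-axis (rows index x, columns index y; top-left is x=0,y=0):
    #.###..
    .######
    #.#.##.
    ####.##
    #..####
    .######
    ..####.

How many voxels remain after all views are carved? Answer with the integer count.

|visual hull| = 48

start: 7×7×7 = 343 voxels
after view 1 [x-axis, 25 of 49 cells solid] → remaining = 175
after view 2 [y-axis, 17 of 49 cells solid] → remaining = 62
after view 3 [z-axis, 35 of 49 cells solid] → remaining = 48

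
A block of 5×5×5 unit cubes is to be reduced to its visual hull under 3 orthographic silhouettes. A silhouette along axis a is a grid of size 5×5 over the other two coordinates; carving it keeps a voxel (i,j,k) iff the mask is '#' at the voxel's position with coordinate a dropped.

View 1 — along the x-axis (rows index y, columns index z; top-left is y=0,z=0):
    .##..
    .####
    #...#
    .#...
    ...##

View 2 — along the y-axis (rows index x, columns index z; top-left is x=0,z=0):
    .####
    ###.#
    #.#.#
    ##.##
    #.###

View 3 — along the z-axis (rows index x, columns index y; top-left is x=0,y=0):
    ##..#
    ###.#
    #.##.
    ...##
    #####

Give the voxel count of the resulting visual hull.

voxel count = 30

start: 5×5×5 = 125 voxels
[1] x-view keeps 11 columns → grid now 55
[2] y-view keeps 19 columns → grid now 42
[3] z-view keeps 17 columns → grid now 30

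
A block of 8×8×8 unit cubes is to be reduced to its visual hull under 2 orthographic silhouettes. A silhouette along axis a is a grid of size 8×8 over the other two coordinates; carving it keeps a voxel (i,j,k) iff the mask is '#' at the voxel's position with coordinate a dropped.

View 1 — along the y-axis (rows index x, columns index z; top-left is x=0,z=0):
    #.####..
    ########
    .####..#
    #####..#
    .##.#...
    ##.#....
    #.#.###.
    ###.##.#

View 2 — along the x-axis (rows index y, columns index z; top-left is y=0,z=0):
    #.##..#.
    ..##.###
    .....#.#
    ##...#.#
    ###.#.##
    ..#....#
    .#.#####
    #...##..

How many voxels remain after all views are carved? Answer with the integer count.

start: 8×8×8 = 512 voxels
after view 1 [y-axis, 41 of 64 cells solid] → remaining = 328
after view 2 [x-axis, 32 of 64 cells solid] → remaining = 158

158 voxels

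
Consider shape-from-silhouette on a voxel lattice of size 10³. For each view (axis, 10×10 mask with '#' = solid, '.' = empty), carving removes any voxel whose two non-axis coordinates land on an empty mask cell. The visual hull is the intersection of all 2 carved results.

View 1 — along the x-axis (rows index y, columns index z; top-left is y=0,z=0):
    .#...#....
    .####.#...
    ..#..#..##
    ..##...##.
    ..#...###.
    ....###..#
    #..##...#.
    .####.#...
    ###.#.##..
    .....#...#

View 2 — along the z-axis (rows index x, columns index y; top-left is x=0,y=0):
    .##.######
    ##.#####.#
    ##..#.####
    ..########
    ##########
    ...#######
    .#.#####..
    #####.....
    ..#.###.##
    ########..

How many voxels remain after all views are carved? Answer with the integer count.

before carving: 1000 voxels (10×10×10)
step 1: project along x, AND mask (40/100) → |grid| = 400
step 2: project along z, AND mask (73/100) → |grid| = 295

remaining voxels: 295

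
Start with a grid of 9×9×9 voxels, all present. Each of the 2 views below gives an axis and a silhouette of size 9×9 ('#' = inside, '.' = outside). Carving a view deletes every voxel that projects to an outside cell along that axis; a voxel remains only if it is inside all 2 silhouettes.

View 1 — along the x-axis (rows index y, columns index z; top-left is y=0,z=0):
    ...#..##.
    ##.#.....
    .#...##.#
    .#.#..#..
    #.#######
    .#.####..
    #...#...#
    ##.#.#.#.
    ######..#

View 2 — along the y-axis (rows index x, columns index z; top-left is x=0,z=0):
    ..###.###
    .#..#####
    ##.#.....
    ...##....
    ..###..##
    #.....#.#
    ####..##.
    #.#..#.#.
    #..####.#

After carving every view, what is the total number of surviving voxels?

start: 9×9×9 = 729 voxels
carve view 1 (along x, YZ-mask fill 41/81): 369 voxels remain
carve view 2 (along y, XZ-mask fill 41/81): 188 voxels remain

voxel count = 188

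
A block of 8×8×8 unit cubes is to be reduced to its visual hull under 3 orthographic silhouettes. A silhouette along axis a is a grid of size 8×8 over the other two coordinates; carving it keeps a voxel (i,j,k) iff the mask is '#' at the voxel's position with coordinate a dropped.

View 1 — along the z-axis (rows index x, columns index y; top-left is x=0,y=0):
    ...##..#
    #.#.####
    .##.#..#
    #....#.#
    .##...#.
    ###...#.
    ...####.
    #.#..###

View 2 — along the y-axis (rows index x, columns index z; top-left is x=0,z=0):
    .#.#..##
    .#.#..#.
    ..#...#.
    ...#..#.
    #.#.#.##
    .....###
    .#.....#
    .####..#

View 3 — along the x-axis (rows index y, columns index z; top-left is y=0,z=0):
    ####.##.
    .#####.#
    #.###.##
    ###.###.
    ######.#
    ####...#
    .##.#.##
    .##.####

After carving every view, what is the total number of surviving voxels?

voxel count = 77

initial block: 8^3 = 512
carve view 1 (along z, XY-mask fill 32/64): 256 voxels remain
carve view 2 (along y, XZ-mask fill 26/64): 104 voxels remain
carve view 3 (along x, YZ-mask fill 47/64): 77 voxels remain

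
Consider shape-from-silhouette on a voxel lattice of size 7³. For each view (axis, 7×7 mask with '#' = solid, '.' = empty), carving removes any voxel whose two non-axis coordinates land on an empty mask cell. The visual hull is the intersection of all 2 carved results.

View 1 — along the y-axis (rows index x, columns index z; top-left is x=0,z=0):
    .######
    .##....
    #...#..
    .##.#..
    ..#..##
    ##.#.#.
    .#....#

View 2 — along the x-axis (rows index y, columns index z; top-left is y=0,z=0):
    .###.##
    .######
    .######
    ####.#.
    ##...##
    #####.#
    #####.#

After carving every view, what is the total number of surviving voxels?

voxel count = 124

full grid |V| = 343
  1. axis=1 (XZ plane), |mask|=22  ⇒  voxels=154
  2. axis=0 (YZ plane), |mask|=38  ⇒  voxels=124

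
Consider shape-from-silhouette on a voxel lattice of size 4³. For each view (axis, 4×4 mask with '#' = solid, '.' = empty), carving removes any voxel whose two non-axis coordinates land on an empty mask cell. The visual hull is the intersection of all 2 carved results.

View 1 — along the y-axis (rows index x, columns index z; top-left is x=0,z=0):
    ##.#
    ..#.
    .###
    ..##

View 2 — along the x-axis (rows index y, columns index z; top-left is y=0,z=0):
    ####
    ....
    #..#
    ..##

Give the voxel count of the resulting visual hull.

before carving: 64 voxels (4×4×4)
carve view 1 (along y, XZ-mask fill 9/16): 36 voxels remain
carve view 2 (along x, YZ-mask fill 8/16): 19 voxels remain

voxel count = 19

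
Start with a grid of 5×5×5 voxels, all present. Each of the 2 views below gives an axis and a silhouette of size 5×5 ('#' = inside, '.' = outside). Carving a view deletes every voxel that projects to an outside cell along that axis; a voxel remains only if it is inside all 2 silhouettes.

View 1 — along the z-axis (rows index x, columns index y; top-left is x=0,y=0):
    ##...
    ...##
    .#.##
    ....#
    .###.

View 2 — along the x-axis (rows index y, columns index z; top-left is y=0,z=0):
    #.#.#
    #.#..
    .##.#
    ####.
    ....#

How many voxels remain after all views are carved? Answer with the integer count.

full grid |V| = 125
carve view 1 (along z, XY-mask fill 11/25): 55 voxels remain
carve view 2 (along x, YZ-mask fill 13/25): 27 voxels remain

voxel count = 27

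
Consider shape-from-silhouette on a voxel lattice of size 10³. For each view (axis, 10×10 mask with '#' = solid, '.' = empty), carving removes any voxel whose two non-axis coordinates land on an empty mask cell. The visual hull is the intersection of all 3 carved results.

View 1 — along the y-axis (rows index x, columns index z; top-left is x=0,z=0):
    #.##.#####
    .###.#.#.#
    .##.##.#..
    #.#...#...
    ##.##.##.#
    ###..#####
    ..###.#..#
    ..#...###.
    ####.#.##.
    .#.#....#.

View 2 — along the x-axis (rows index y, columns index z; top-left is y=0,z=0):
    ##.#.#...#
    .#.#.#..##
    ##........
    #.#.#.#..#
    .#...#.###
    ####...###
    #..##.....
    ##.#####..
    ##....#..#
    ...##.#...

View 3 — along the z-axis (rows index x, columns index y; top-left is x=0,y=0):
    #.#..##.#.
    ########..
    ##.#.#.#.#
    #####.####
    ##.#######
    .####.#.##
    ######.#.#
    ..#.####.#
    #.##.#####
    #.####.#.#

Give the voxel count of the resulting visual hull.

183 voxels

start: 10×10×10 = 1000 voxels
  1. axis=1 (XZ plane), |mask|=56  ⇒  voxels=560
  2. axis=0 (YZ plane), |mask|=46  ⇒  voxels=251
  3. axis=2 (XY plane), |mask|=73  ⇒  voxels=183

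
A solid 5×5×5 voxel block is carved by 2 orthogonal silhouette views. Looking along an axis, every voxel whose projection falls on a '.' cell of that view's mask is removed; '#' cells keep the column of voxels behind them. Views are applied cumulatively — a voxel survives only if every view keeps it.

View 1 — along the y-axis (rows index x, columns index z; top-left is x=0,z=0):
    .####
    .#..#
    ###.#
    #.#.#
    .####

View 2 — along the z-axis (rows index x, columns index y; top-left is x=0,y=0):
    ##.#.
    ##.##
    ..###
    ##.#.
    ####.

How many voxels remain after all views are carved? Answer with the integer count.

57 voxels

start: 5×5×5 = 125 voxels
step 1: project along y, AND mask (17/25) → |grid| = 85
step 2: project along z, AND mask (17/25) → |grid| = 57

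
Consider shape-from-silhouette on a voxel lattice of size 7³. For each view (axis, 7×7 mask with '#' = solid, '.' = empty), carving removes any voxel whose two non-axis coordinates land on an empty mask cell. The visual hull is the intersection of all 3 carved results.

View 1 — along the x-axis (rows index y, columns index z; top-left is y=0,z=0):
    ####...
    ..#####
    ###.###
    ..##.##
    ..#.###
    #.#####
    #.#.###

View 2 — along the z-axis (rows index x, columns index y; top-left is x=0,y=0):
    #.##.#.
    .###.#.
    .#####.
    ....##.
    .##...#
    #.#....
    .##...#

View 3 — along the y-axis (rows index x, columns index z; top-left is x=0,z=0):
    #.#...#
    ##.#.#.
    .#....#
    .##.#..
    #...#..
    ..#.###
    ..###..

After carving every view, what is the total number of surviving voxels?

voxel count = 47

full grid |V| = 343
step 1: project along x, AND mask (34/49) → |grid| = 238
step 2: project along z, AND mask (23/49) → |grid| = 118
step 3: project along y, AND mask (21/49) → |grid| = 47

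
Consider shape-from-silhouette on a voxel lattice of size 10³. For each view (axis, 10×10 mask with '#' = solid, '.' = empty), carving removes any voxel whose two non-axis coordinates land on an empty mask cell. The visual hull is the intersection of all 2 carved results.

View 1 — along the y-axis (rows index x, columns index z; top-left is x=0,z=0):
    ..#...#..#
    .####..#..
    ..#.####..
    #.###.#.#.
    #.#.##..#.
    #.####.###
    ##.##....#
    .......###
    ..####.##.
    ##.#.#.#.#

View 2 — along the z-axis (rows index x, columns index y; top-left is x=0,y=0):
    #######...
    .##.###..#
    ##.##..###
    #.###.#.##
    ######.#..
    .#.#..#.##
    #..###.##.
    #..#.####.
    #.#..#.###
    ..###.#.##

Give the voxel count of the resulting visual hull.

initial block: 10^3 = 1000
V1 y: intersect with XZ mask (52 set) -- 520 left
V2 z: intersect with XY mask (63 set) -- 323 left

remaining voxels: 323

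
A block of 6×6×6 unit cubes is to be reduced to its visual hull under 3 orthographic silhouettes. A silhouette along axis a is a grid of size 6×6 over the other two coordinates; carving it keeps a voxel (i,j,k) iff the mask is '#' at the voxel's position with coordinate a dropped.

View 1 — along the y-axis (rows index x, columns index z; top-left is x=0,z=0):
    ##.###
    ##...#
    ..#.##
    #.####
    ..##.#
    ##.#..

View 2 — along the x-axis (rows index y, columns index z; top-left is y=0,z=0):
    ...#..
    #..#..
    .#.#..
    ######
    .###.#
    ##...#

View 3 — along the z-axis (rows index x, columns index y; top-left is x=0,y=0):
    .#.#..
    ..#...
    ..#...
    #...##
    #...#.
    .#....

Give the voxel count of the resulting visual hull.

before carving: 216 voxels (6×6×6)
  1. axis=1 (XZ plane), |mask|=22  ⇒  voxels=132
  2. axis=0 (YZ plane), |mask|=18  ⇒  voxels=68
  3. axis=2 (XY plane), |mask|=10  ⇒  voxels=20

20 voxels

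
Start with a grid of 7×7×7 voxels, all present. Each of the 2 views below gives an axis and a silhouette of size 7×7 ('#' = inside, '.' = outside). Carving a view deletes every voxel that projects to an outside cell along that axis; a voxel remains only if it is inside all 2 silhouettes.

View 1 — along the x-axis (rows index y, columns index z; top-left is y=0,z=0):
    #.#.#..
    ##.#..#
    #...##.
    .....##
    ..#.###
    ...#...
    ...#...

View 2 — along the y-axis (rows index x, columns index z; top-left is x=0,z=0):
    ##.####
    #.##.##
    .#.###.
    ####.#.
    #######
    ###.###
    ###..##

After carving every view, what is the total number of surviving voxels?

before carving: 343 voxels (7×7×7)
V1 x: intersect with YZ mask (18 set) -- 126 left
V2 y: intersect with XZ mask (38 set) -- 97 left

97 voxels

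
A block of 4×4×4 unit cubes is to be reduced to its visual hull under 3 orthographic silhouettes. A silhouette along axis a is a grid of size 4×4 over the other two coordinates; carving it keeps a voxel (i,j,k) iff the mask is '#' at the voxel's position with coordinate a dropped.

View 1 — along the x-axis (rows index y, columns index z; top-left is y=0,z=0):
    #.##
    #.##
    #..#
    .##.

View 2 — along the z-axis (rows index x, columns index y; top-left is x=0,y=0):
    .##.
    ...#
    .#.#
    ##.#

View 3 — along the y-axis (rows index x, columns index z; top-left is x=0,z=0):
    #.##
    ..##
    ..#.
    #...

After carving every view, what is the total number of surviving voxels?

|visual hull| = 10

before carving: 64 voxels (4×4×4)
step 1: project along x, AND mask (10/16) → |grid| = 40
step 2: project along z, AND mask (8/16) → |grid| = 20
step 3: project along y, AND mask (7/16) → |grid| = 10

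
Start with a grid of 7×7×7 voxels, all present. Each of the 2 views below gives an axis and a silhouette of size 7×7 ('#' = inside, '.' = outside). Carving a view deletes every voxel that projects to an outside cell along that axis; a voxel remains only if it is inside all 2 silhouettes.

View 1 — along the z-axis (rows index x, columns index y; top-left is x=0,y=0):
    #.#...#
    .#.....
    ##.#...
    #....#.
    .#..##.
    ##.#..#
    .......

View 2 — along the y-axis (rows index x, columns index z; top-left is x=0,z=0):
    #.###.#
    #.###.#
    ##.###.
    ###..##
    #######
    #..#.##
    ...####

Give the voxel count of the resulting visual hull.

82 voxels

full grid |V| = 343
V1 z: intersect with XY mask (16 set) -- 112 left
V2 y: intersect with XZ mask (35 set) -- 82 left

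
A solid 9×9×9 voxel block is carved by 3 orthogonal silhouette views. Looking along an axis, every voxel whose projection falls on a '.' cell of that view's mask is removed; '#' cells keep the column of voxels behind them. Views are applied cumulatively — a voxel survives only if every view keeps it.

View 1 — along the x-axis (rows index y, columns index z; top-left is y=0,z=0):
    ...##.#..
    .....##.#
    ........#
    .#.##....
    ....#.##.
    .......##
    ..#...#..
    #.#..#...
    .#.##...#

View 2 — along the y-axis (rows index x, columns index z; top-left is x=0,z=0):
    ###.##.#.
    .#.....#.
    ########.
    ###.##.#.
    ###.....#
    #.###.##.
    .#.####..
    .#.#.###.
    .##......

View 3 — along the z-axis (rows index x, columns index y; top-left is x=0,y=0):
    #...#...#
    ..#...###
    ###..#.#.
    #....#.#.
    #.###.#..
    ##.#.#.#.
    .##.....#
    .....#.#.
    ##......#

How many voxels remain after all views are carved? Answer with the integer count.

|visual hull| = 40

full grid |V| = 729
[1] x-view keeps 24 columns → grid now 216
[2] y-view keeps 44 columns → grid now 107
[3] z-view keeps 33 columns → grid now 40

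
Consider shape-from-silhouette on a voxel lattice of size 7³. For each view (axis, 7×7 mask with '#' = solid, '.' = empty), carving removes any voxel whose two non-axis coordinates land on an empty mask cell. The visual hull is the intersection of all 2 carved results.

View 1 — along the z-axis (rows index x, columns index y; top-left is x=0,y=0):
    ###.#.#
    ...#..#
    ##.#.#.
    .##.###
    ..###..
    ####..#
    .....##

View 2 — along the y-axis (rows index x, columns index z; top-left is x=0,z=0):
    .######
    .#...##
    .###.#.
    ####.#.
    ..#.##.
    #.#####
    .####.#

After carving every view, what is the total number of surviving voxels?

before carving: 343 voxels (7×7×7)
V1 z: intersect with XY mask (26 set) -- 182 left
V2 y: intersect with XZ mask (32 set) -- 126 left

remaining voxels: 126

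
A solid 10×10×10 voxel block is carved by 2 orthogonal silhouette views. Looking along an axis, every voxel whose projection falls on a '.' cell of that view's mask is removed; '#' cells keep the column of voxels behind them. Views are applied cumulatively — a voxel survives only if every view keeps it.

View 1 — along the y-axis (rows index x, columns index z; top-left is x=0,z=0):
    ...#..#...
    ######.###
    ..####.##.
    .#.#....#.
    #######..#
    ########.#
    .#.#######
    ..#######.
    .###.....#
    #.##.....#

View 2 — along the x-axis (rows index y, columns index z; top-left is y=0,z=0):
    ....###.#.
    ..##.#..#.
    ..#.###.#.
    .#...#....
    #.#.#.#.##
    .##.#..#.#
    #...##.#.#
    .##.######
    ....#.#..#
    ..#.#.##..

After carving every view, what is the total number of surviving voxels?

before carving: 1000 voxels (10×10×10)
carve view 1 (along y, XZ-mask fill 60/100): 600 voxels remain
carve view 2 (along x, YZ-mask fill 46/100): 267 voxels remain

|visual hull| = 267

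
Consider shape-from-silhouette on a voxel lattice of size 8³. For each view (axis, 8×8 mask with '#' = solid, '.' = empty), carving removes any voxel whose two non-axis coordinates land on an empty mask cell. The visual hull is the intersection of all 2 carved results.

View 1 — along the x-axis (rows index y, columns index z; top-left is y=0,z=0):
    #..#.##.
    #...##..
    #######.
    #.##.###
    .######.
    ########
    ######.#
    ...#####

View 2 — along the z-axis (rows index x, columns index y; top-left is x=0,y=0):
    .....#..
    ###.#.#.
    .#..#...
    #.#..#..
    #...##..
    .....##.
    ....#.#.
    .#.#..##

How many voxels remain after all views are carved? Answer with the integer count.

remaining voxels: 130

start: 8×8×8 = 512 voxels
carve view 1 (along x, YZ-mask fill 46/64): 368 voxels remain
carve view 2 (along z, XY-mask fill 22/64): 130 voxels remain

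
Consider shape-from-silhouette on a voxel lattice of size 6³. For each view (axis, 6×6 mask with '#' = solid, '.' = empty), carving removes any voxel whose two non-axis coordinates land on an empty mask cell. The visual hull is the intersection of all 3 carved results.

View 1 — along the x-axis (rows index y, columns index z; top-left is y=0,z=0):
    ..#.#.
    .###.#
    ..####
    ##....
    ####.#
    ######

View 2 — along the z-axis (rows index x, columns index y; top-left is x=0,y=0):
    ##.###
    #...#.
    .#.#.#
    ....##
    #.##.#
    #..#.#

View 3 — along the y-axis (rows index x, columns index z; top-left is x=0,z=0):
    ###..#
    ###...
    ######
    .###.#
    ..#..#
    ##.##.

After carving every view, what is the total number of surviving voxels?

before carving: 216 voxels (6×6×6)
[1] x-view keeps 23 columns → grid now 138
[2] z-view keeps 19 columns → grid now 73
[3] y-view keeps 23 columns → grid now 50

|visual hull| = 50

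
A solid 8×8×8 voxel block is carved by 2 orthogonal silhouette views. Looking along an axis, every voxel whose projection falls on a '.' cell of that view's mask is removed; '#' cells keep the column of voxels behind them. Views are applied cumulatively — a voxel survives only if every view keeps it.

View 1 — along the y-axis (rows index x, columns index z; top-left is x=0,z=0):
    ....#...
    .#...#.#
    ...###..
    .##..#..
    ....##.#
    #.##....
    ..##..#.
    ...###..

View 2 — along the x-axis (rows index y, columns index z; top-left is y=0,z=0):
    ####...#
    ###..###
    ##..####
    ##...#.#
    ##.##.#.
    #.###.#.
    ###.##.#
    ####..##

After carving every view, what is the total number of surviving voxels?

remaining voxels: 106

full grid |V| = 512
step 1: project along y, AND mask (22/64) → |grid| = 176
step 2: project along x, AND mask (43/64) → |grid| = 106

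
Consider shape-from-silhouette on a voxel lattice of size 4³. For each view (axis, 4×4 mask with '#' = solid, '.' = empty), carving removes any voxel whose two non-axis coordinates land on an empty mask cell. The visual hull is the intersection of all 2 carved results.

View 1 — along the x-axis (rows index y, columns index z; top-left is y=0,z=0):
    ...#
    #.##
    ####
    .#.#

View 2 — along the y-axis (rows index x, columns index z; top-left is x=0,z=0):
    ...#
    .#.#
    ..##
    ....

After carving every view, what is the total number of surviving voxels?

|visual hull| = 16

full grid |V| = 64
carve view 1 (along x, YZ-mask fill 10/16): 40 voxels remain
carve view 2 (along y, XZ-mask fill 5/16): 16 voxels remain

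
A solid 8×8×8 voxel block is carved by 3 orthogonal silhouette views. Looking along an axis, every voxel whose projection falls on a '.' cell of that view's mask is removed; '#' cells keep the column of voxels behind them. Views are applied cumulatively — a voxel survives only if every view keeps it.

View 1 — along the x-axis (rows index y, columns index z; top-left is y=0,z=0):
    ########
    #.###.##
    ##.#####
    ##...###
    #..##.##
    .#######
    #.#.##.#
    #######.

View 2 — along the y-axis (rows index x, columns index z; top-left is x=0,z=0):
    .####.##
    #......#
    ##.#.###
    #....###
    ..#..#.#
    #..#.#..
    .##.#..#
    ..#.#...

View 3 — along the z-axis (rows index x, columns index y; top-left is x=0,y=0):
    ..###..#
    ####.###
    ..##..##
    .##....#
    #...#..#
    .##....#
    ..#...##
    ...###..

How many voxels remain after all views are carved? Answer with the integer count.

|visual hull| = 84

before carving: 512 voxels (8×8×8)
carve view 1 (along x, YZ-mask fill 50/64): 400 voxels remain
carve view 2 (along y, XZ-mask fill 30/64): 189 voxels remain
carve view 3 (along z, XY-mask fill 30/64): 84 voxels remain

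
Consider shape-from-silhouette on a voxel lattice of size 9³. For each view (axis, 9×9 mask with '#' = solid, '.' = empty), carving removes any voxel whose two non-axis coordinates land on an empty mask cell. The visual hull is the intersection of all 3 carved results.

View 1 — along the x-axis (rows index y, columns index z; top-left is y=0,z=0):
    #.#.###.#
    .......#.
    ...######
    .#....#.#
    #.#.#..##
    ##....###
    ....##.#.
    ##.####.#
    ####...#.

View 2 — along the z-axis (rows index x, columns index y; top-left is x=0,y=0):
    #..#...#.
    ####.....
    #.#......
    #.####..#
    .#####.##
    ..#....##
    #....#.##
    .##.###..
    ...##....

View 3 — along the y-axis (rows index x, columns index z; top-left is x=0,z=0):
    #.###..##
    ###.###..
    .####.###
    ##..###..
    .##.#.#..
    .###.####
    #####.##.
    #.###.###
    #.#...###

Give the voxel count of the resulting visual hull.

voxel count = 112

start: 9×9×9 = 729 voxels
V1 x: intersect with YZ mask (41 set) -- 369 left
V2 z: intersect with XY mask (36 set) -- 175 left
V3 y: intersect with XZ mask (54 set) -- 112 left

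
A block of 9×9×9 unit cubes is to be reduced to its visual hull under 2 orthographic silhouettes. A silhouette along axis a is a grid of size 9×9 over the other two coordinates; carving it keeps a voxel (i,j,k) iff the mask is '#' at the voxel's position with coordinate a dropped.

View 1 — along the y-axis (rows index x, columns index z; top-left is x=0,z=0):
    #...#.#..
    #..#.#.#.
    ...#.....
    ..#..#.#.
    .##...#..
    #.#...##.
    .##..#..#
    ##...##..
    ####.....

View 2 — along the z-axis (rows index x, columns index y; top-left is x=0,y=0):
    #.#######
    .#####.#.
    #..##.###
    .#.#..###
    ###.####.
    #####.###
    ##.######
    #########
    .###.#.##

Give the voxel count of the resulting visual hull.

remaining voxels: 214

start: 9×9×9 = 729 voxels
step 1: project along y, AND mask (30/81) → |grid| = 270
step 2: project along z, AND mask (63/81) → |grid| = 214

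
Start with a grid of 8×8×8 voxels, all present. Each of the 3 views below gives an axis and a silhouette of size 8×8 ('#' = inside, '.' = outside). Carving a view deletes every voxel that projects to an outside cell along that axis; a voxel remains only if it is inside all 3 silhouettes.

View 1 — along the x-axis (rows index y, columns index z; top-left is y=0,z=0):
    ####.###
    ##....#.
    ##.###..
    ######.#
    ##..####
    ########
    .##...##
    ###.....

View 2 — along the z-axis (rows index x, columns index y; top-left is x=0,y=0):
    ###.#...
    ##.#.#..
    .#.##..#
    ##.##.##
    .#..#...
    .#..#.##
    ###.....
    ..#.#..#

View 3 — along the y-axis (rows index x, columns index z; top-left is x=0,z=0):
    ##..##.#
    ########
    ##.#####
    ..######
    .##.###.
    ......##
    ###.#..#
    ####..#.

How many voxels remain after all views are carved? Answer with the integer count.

full grid |V| = 512
V1 x: intersect with YZ mask (43 set) -- 344 left
V2 z: intersect with XY mask (30 set) -- 149 left
V3 y: intersect with XZ mask (43 set) -- 105 left

105 voxels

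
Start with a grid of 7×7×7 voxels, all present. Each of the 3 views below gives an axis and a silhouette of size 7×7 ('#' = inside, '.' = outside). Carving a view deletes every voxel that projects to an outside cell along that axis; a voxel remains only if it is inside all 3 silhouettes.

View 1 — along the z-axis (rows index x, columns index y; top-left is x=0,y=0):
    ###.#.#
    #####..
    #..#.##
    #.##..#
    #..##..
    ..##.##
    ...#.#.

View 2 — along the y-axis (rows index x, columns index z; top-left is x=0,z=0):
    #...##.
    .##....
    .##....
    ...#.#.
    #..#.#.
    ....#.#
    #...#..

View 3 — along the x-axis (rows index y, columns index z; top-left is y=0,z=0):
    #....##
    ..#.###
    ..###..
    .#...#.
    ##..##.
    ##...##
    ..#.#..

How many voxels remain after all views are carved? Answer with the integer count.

start: 7×7×7 = 343 voxels
[1] z-view keeps 27 columns → grid now 189
[2] y-view keeps 16 columns → grid now 62
[3] x-view keeps 22 columns → grid now 28

|visual hull| = 28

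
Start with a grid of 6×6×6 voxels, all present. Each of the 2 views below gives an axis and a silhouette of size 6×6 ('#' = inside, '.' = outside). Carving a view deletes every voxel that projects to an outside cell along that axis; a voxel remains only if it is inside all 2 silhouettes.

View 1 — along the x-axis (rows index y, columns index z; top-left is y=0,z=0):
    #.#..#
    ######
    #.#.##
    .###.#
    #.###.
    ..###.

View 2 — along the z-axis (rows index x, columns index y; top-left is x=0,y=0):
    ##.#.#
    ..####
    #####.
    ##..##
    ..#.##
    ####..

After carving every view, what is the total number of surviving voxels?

before carving: 216 voxels (6×6×6)
V1 x: intersect with YZ mask (24 set) -- 144 left
V2 z: intersect with XY mask (24 set) -- 96 left

voxel count = 96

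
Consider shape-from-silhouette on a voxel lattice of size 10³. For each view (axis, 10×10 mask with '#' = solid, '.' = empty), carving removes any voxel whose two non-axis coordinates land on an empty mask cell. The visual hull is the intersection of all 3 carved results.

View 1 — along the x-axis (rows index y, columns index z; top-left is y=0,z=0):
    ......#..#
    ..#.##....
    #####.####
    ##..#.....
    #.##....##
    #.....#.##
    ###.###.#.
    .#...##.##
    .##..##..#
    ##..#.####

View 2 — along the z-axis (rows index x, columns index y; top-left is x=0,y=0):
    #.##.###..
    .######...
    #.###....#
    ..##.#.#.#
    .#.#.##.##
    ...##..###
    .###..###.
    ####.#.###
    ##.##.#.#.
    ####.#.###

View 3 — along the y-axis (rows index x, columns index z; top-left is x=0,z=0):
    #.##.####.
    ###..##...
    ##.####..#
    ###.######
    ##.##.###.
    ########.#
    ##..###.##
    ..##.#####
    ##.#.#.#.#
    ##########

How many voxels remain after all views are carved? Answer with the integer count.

start: 10×10×10 = 1000 voxels
carve view 1 (along x, YZ-mask fill 50/100): 500 voxels remain
carve view 2 (along z, XY-mask fill 61/100): 302 voxels remain
carve view 3 (along y, XZ-mask fill 74/100): 226 voxels remain

voxel count = 226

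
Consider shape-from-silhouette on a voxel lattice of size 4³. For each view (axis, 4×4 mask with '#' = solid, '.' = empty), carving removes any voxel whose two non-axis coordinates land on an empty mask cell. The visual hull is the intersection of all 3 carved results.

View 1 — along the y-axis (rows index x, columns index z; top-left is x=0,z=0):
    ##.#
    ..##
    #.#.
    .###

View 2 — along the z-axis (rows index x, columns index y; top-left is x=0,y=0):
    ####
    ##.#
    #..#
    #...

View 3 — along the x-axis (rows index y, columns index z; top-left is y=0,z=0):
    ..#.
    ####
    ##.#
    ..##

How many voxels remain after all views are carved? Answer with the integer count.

before carving: 64 voxels (4×4×4)
  1. axis=1 (XZ plane), |mask|=10  ⇒  voxels=40
  2. axis=2 (XY plane), |mask|=10  ⇒  voxels=25
  3. axis=0 (YZ plane), |mask|=10  ⇒  voxels=15

|visual hull| = 15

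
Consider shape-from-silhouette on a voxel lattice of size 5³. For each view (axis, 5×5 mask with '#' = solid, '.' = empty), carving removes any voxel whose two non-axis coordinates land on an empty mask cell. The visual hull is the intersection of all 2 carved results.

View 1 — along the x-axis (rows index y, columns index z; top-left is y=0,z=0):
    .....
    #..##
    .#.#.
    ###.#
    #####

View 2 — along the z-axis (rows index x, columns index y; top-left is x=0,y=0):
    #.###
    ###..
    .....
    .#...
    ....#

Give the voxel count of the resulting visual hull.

full grid |V| = 125
  1. axis=0 (YZ plane), |mask|=14  ⇒  voxels=70
  2. axis=2 (XY plane), |mask|=9  ⇒  voxels=24

|visual hull| = 24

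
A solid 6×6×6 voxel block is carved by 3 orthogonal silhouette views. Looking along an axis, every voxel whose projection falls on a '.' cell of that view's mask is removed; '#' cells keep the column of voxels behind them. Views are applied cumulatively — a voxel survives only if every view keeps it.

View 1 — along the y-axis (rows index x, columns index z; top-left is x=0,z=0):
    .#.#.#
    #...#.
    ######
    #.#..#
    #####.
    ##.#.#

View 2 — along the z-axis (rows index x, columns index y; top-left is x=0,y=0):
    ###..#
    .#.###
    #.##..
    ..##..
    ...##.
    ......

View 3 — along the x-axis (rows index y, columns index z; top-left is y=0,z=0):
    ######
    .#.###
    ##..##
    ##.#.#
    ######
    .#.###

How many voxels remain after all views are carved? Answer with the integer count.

initial block: 6^3 = 216
V1 y: intersect with XZ mask (23 set) -- 138 left
V2 z: intersect with XY mask (15 set) -- 54 left
V3 x: intersect with YZ mask (28 set) -- 42 left

voxel count = 42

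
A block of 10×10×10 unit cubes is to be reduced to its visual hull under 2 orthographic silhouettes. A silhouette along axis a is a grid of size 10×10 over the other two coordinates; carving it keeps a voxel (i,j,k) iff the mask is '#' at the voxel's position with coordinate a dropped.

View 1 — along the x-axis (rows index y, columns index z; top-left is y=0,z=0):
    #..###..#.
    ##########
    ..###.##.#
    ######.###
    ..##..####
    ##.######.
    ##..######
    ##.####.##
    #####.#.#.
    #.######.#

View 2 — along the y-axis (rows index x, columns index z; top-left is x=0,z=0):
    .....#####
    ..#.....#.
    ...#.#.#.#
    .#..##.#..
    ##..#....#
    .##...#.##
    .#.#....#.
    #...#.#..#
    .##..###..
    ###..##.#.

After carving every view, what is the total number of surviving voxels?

|visual hull| = 307

full grid |V| = 1000
[1] x-view keeps 75 columns → grid now 750
[2] y-view keeps 42 columns → grid now 307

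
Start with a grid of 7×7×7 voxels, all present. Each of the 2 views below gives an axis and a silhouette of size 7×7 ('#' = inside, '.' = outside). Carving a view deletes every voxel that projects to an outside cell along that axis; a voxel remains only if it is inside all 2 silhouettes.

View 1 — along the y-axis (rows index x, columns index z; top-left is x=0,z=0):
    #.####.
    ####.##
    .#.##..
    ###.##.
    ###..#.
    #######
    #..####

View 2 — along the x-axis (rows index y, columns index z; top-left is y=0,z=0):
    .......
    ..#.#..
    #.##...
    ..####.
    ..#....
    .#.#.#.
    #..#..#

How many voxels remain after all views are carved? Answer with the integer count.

voxel count = 82

initial block: 7^3 = 343
[1] y-view keeps 35 columns → grid now 245
[2] x-view keeps 16 columns → grid now 82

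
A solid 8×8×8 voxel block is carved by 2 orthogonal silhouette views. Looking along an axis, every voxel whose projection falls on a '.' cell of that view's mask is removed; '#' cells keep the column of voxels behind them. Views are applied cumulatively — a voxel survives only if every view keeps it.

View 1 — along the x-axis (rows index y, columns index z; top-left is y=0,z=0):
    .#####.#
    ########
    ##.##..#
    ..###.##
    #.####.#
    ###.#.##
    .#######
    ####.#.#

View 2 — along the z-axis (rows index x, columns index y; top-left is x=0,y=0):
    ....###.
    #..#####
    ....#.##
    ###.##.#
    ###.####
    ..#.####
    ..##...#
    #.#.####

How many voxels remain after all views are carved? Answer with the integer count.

initial block: 8^3 = 512
carve view 1 (along x, YZ-mask fill 49/64): 392 voxels remain
carve view 2 (along z, XY-mask fill 39/64): 237 voxels remain

237 voxels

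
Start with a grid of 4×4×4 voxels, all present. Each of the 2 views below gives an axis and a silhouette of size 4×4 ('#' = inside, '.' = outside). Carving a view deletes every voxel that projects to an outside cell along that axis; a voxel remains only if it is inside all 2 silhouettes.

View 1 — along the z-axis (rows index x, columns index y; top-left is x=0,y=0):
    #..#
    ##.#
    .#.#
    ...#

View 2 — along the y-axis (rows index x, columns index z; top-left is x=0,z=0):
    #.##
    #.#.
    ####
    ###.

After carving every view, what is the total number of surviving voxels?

before carving: 64 voxels (4×4×4)
V1 z: intersect with XY mask (8 set) -- 32 left
V2 y: intersect with XZ mask (12 set) -- 23 left

remaining voxels: 23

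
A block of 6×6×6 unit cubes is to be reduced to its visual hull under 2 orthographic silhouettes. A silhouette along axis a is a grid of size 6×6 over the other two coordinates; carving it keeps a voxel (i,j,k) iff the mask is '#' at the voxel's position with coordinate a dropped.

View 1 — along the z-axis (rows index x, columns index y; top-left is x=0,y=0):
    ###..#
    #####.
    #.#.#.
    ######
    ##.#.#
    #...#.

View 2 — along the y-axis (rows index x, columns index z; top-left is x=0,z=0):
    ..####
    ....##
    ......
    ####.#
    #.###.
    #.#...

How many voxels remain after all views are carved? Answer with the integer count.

76 voxels

before carving: 216 voxels (6×6×6)
carve view 1 (along z, XY-mask fill 24/36): 144 voxels remain
carve view 2 (along y, XZ-mask fill 17/36): 76 voxels remain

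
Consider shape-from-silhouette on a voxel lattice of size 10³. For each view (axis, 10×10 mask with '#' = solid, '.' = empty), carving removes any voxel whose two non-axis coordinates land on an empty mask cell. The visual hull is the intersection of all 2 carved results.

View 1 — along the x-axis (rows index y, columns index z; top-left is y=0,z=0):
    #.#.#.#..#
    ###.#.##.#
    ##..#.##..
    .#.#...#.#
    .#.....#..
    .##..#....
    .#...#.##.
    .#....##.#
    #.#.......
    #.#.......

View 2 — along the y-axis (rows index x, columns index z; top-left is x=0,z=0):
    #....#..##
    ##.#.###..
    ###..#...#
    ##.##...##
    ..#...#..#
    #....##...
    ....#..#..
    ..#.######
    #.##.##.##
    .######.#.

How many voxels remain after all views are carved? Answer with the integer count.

|visual hull| = 184

full grid |V| = 1000
  1. axis=0 (YZ plane), |mask|=38  ⇒  voxels=380
  2. axis=1 (XZ plane), |mask|=50  ⇒  voxels=184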